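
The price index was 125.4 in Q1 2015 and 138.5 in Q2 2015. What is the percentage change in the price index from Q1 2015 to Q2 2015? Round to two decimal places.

Change = (138.5 − 125.4) / 125.4 × 100
       = 13.1 / 125.4 × 100 = 10.4466%

10.45%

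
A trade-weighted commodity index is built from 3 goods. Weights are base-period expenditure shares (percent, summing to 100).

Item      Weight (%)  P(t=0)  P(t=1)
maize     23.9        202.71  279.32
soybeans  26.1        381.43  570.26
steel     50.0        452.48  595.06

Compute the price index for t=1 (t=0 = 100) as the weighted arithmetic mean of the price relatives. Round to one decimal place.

maize: 23.9 × (279.32/202.71) = 23.9 × 1.377929 = 32.9325
soybeans: 26.1 × (570.26/381.43) = 26.1 × 1.495058 = 39.0210
steel: 50.0 × (595.06/452.48) = 50.0 × 1.315108 = 65.7554
Index = Σ wᵢ·(p₁ᵢ/p₀ᵢ) = 32.9325 + 39.0210 + 65.7554 = 137.7089

137.7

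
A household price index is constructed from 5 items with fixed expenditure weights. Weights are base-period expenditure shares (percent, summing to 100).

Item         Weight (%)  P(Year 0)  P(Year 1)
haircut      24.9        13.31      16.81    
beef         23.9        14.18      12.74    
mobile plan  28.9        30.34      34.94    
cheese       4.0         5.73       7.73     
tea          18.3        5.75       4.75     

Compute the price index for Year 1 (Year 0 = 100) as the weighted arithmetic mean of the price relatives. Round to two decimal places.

106.72

haircut: 24.9 × (16.81/13.31) = 24.9 × 1.262960 = 31.4477
beef: 23.9 × (12.74/14.18) = 23.9 × 0.898449 = 21.4729
mobile plan: 28.9 × (34.94/30.34) = 28.9 × 1.151615 = 33.2817
cheese: 4.0 × (7.73/5.73) = 4.0 × 1.349040 = 5.3962
tea: 18.3 × (4.75/5.75) = 18.3 × 0.826087 = 15.1174
Index = Σ wᵢ·(p₁ᵢ/p₀ᵢ) = 31.4477 + 21.4729 + 33.2817 + 5.3962 + 15.1174 = 106.7159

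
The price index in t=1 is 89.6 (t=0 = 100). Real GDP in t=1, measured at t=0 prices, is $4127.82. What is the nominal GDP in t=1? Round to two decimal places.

Nominal = Real × (Index/100) = 4127.82 × (89.6/100)
        = 4127.82 × 0.896 = 3698.5267

3698.53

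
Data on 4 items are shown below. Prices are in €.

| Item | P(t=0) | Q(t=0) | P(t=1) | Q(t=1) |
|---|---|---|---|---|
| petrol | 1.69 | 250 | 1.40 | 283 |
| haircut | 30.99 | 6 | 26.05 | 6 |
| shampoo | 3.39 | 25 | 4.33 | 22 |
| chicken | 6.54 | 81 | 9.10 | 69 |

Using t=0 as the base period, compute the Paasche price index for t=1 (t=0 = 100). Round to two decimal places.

Paasche price index uses current-period quantities as weights.
ΣP(t=1)·Q(t=1) = 1.40×283 + 26.05×6 + 4.33×22 + 9.10×69 = 396.2 + 156.3 + 95.26 + 627.9 = 1275.66
ΣP(t=0)·Q(t=1) = 1.69×283 + 30.99×6 + 3.39×22 + 6.54×69 = 478.27 + 185.94 + 74.58 + 451.26 = 1190.05
Index = 1275.66 / 1190.05 × 100 = 107.1938

107.19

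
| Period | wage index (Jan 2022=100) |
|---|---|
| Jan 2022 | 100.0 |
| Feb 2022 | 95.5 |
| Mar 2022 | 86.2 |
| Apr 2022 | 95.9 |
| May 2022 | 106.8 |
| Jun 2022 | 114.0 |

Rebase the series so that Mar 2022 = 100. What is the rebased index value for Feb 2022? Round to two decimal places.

Rebased(Feb 2022) = 95.5 / 86.2 × 100 = 110.7889

110.79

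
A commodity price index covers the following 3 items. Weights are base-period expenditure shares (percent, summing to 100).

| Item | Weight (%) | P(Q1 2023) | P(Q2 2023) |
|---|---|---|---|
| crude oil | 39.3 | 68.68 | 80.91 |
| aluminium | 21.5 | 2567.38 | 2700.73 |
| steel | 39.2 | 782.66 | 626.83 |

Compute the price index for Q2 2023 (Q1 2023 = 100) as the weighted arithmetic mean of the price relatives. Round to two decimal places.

crude oil: 39.3 × (80.91/68.68) = 39.3 × 1.178072 = 46.2982
aluminium: 21.5 × (2700.73/2567.38) = 21.5 × 1.051940 = 22.6167
steel: 39.2 × (626.83/782.66) = 39.2 × 0.800897 = 31.3952
Index = Σ wᵢ·(p₁ᵢ/p₀ᵢ) = 46.2982 + 22.6167 + 31.3952 = 100.3101

100.31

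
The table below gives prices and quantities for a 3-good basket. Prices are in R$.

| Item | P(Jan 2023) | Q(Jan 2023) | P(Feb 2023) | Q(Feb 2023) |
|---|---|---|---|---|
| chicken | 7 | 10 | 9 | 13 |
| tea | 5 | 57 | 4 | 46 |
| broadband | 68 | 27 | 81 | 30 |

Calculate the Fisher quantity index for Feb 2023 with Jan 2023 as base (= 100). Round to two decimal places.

108.39

Laspeyres component (base-period weights):
ΣP(Jan 2023)Q(Feb 2023) = 7×13 + 5×46 + 68×30 = 91 + 230 + 2040 = 2361
ΣP(Jan 2023)Q(Jan 2023) = 7×10 + 5×57 + 68×27 = 70 + 285 + 1836 = 2191
L = 2361 / 2191 × 100 = 107.7590
Paasche component (current-period weights):
ΣP(Feb 2023)Q(Feb 2023) = 9×13 + 4×46 + 81×30 = 117 + 184 + 2430 = 2731
ΣP(Feb 2023)Q(Jan 2023) = 9×10 + 4×57 + 81×27 = 90 + 228 + 2187 = 2505
P = 2731 / 2505 × 100 = 109.0220
Fisher = √(L × P) = √(107.7590 × 109.0220) = 108.3886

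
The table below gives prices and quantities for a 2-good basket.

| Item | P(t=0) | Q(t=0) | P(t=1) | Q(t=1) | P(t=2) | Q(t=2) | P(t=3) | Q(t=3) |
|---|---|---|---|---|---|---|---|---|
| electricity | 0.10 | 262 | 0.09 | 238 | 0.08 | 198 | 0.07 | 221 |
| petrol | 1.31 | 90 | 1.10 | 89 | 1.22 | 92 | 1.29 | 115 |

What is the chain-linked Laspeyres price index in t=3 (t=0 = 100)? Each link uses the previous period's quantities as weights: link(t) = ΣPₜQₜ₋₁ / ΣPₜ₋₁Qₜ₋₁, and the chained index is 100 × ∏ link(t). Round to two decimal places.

Link t=0→t=1:
ΣP(t=1)Q(t=0) = 0.09×262 + 1.10×90 = 23.58 + 99 = 122.58
ΣP(t=0)Q(t=0) = 0.10×262 + 1.31×90 = 26.2 + 117.9 = 144.1
link = 122.58/144.1 = 0.850659
Link t=1→t=2:
ΣP(t=2)Q(t=1) = 0.08×238 + 1.22×89 = 19.04 + 108.58 = 127.62
ΣP(t=1)Q(t=1) = 0.09×238 + 1.10×89 = 21.42 + 97.9 = 119.32
link = 127.62/119.32 = 1.069561
Link t=2→t=3:
ΣP(t=3)Q(t=2) = 0.07×198 + 1.29×92 = 13.86 + 118.68 = 132.54
ΣP(t=2)Q(t=2) = 0.08×198 + 1.22×92 = 15.84 + 112.24 = 128.08
link = 132.54/128.08 = 1.034822
Chained index = 100 × 0.850659 × 1.069561 × 1.034822 = 94.1514

94.15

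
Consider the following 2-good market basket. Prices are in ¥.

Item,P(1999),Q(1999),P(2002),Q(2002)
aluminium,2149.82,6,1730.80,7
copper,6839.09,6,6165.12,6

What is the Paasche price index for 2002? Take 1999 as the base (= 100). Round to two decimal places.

87.56

Paasche price index uses current-period quantities as weights.
ΣP(2002)·Q(2002) = 1730.80×7 + 6165.12×6 = 12115.6 + 36990.72 = 49106.32
ΣP(1999)·Q(2002) = 2149.82×7 + 6839.09×6 = 15048.74 + 41034.54 = 56083.28
Index = 49106.32 / 56083.28 × 100 = 87.5596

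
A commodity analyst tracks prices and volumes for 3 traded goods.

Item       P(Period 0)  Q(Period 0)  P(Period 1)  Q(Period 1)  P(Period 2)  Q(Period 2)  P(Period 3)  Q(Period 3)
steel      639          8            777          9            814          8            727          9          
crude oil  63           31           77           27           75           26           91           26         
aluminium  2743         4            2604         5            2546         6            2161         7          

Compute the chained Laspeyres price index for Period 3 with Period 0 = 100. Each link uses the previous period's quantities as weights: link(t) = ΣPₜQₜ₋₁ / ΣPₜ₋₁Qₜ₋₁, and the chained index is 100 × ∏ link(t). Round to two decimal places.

93.89

Link Period 0→Period 1:
ΣP(Period 1)Q(Period 0) = 777×8 + 77×31 + 2604×4 = 6216 + 2387 + 10416 = 19019
ΣP(Period 0)Q(Period 0) = 639×8 + 63×31 + 2743×4 = 5112 + 1953 + 10972 = 18037
link = 19019/18037 = 1.054444
Link Period 1→Period 2:
ΣP(Period 2)Q(Period 1) = 814×9 + 75×27 + 2546×5 = 7326 + 2025 + 12730 = 22081
ΣP(Period 1)Q(Period 1) = 777×9 + 77×27 + 2604×5 = 6993 + 2079 + 13020 = 22092
link = 22081/22092 = 0.999502
Link Period 2→Period 3:
ΣP(Period 3)Q(Period 2) = 727×8 + 91×26 + 2161×6 = 5816 + 2366 + 12966 = 21148
ΣP(Period 2)Q(Period 2) = 814×8 + 75×26 + 2546×6 = 6512 + 1950 + 15276 = 23738
link = 21148/23738 = 0.890892
Chained index = 100 × 1.054444 × 0.999502 × 0.890892 = 93.8928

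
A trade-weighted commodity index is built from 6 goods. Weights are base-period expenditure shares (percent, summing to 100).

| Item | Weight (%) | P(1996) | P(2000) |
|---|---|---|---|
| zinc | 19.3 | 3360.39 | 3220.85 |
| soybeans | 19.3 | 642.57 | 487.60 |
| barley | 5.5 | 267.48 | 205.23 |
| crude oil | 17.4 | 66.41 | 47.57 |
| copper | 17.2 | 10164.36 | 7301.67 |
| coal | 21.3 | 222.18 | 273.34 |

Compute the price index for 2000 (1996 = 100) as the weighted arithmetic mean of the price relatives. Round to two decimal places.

zinc: 19.3 × (3220.85/3360.39) = 19.3 × 0.958475 = 18.4986
soybeans: 19.3 × (487.60/642.57) = 19.3 × 0.758828 = 14.6454
barley: 5.5 × (205.23/267.48) = 5.5 × 0.767272 = 4.2200
crude oil: 17.4 × (47.57/66.41) = 17.4 × 0.716308 = 12.4638
copper: 17.2 × (7301.67/10164.36) = 17.2 × 0.718360 = 12.3558
coal: 21.3 × (273.34/222.18) = 21.3 × 1.230264 = 26.2046
Index = Σ wᵢ·(p₁ᵢ/p₀ᵢ) = 18.4986 + 14.6454 + 4.2200 + 12.4638 + 12.3558 + 26.2046 = 88.3881

88.39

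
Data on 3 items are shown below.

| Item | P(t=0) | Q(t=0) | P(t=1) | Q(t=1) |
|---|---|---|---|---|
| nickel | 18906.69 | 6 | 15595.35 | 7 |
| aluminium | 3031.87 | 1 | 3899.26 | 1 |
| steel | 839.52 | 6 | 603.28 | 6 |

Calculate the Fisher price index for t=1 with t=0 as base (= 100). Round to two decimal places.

Laspeyres component (base-period weights):
ΣP(t=1)Q(t=0) = 15595.35×6 + 3899.26×1 + 603.28×6 = 93572.1 + 3899.26 + 3619.68 = 101091.04
ΣP(t=0)Q(t=0) = 18906.69×6 + 3031.87×1 + 839.52×6 = 113440.14 + 3031.87 + 5037.12 = 121509.13
L = 101091.04 / 121509.13 × 100 = 83.1963
Paasche component (current-period weights):
ΣP(t=1)Q(t=1) = 15595.35×7 + 3899.26×1 + 603.28×6 = 109167.45 + 3899.26 + 3619.68 = 116686.39
ΣP(t=0)Q(t=1) = 18906.69×7 + 3031.87×1 + 839.52×6 = 132346.83 + 3031.87 + 5037.12 = 140415.82
P = 116686.39 / 140415.82 × 100 = 83.1006
Fisher = √(L × P) = √(83.1963 × 83.1006) = 83.1484

83.15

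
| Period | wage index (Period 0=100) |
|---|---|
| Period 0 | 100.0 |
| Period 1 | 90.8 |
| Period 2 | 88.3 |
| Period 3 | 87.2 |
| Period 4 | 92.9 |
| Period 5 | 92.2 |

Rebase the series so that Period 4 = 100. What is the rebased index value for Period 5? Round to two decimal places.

Rebased(Period 5) = 92.2 / 92.9 × 100 = 99.2465

99.25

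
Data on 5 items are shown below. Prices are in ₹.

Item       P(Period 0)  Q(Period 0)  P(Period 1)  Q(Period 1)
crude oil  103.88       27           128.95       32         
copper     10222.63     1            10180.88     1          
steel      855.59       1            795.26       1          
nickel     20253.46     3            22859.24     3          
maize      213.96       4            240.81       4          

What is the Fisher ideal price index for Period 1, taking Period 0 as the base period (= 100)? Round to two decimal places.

Laspeyres component (base-period weights):
ΣP(Period 1)Q(Period 0) = 128.95×27 + 10180.88×1 + 795.26×1 + 22859.24×3 + 240.81×4 = 3481.65 + 10180.88 + 795.26 + 68577.72 + 963.24 = 83998.75
ΣP(Period 0)Q(Period 0) = 103.88×27 + 10222.63×1 + 855.59×1 + 20253.46×3 + 213.96×4 = 2804.76 + 10222.63 + 855.59 + 60760.38 + 855.84 = 75499.2
L = 83998.75 / 75499.2 × 100 = 111.2578
Paasche component (current-period weights):
ΣP(Period 1)Q(Period 1) = 128.95×32 + 10180.88×1 + 795.26×1 + 22859.24×3 + 240.81×4 = 4126.4 + 10180.88 + 795.26 + 68577.72 + 963.24 = 84643.5
ΣP(Period 0)Q(Period 1) = 103.88×32 + 10222.63×1 + 855.59×1 + 20253.46×3 + 213.96×4 = 3324.16 + 10222.63 + 855.59 + 60760.38 + 855.84 = 76018.6
P = 84643.5 / 76018.6 × 100 = 111.3458
Fisher = √(L × P) = √(111.2578 × 111.3458) = 111.3018

111.30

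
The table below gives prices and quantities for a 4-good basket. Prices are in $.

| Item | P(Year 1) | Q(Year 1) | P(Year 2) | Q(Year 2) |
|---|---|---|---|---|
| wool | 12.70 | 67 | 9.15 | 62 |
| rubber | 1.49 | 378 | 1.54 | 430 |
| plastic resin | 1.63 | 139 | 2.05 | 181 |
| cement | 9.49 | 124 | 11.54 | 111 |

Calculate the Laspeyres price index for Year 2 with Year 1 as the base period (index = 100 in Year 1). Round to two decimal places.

Laspeyres price index uses base-period quantities as weights.
ΣP(Year 2)·Q(Year 1) = 9.15×67 + 1.54×378 + 2.05×139 + 11.54×124 = 613.05 + 582.12 + 284.95 + 1430.96 = 2911.08
ΣP(Year 1)·Q(Year 1) = 12.70×67 + 1.49×378 + 1.63×139 + 9.49×124 = 850.9 + 563.22 + 226.57 + 1176.76 = 2817.45
Index = 2911.08 / 2817.45 × 100 = 103.3232

103.32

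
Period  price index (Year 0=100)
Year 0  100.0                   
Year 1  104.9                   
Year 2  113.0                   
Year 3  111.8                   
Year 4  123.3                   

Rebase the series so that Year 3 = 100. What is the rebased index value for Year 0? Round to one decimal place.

Rebased(Year 0) = 100.0 / 111.8 × 100 = 89.4454

89.4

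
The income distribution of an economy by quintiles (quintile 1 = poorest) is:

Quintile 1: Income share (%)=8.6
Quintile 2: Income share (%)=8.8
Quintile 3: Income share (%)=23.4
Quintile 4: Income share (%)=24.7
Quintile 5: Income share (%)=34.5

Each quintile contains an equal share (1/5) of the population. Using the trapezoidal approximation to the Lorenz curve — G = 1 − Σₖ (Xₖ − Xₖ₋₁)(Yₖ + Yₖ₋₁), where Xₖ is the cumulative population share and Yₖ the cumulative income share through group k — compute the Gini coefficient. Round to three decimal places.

Cumulative income shares Yₖ: 0.0860, 0.1740, 0.4080, 0.6550, 1.0000
Σ (Xₖ−Xₖ₋₁)(Yₖ+Yₖ₋₁) = (1/5)(0.0860+0.0000) + (1/5)(0.1740+0.0860) + (1/5)(0.4080+0.1740) + (1/5)(0.6550+0.4080) + (1/5)(1.0000+0.6550)
  = 0.0172 + 0.0520 + 0.1164 + 0.2126 + 0.3310 = 0.7292
G = 1 − 0.7292 = 0.2708

0.271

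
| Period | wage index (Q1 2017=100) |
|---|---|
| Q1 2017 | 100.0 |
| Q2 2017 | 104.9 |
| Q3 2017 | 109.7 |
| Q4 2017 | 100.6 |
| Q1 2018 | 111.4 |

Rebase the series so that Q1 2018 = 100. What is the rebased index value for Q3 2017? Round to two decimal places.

Rebased(Q3 2017) = 109.7 / 111.4 × 100 = 98.4740

98.47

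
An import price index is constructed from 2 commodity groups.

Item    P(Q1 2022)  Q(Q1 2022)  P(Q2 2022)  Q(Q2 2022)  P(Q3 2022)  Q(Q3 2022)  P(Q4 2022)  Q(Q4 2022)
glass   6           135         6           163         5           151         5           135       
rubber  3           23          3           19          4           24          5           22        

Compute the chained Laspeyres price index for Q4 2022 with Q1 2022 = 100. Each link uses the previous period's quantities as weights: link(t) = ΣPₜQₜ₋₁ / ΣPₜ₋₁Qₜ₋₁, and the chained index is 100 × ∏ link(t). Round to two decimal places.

Link Q1 2022→Q2 2022:
ΣP(Q2 2022)Q(Q1 2022) = 6×135 + 3×23 = 810 + 69 = 879
ΣP(Q1 2022)Q(Q1 2022) = 6×135 + 3×23 = 810 + 69 = 879
link = 879/879 = 1.000000
Link Q2 2022→Q3 2022:
ΣP(Q3 2022)Q(Q2 2022) = 5×163 + 4×19 = 815 + 76 = 891
ΣP(Q2 2022)Q(Q2 2022) = 6×163 + 3×19 = 978 + 57 = 1035
link = 891/1035 = 0.860870
Link Q3 2022→Q4 2022:
ΣP(Q4 2022)Q(Q3 2022) = 5×151 + 5×24 = 755 + 120 = 875
ΣP(Q3 2022)Q(Q3 2022) = 5×151 + 4×24 = 755 + 96 = 851
link = 875/851 = 1.028202
Chained index = 100 × 1.000000 × 0.860870 × 1.028202 = 88.5148

88.51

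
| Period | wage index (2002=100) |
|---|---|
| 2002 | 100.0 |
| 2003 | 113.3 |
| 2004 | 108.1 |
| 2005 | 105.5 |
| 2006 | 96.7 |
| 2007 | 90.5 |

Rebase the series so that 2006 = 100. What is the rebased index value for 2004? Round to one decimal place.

Rebased(2004) = 108.1 / 96.7 × 100 = 111.7890

111.8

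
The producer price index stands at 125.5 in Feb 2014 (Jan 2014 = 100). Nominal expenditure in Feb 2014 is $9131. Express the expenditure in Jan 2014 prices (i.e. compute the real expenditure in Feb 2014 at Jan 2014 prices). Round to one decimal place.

Real = Nominal ÷ (Index/100) = 9131 ÷ (125.5/100)
     = 9131 ÷ 1.255 = 7275.6972

7275.7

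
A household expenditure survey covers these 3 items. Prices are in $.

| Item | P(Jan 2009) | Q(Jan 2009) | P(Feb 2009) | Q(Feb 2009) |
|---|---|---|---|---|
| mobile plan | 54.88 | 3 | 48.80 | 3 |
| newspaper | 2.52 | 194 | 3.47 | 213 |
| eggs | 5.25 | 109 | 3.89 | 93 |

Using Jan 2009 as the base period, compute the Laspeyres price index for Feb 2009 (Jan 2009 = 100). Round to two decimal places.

Laspeyres price index uses base-period quantities as weights.
ΣP(Feb 2009)·Q(Jan 2009) = 48.80×3 + 3.47×194 + 3.89×109 = 146.4 + 673.18 + 424.01 = 1243.59
ΣP(Jan 2009)·Q(Jan 2009) = 54.88×3 + 2.52×194 + 5.25×109 = 164.64 + 488.88 + 572.25 = 1225.77
Index = 1243.59 / 1225.77 × 100 = 101.4538

101.45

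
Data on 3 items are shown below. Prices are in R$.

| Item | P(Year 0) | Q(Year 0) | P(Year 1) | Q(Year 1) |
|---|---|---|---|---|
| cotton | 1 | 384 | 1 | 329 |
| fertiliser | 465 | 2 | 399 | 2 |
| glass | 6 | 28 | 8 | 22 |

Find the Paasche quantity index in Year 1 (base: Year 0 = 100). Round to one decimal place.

Paasche quantity index uses current-period prices as weights.
ΣP(Year 1)·Q(Year 1) = 1×329 + 399×2 + 8×22 = 329 + 798 + 176 = 1303
ΣP(Year 1)·Q(Year 0) = 1×384 + 399×2 + 8×28 = 384 + 798 + 224 = 1406
Index = 1303 / 1406 × 100 = 92.6743

92.7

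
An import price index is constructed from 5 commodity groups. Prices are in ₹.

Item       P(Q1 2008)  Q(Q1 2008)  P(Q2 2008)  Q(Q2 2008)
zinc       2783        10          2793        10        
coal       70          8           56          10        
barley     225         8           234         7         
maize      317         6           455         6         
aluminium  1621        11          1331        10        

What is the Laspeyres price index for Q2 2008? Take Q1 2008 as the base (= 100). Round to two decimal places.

95.39

Laspeyres price index uses base-period quantities as weights.
ΣP(Q2 2008)·Q(Q1 2008) = 2793×10 + 56×8 + 234×8 + 455×6 + 1331×11 = 27930 + 448 + 1872 + 2730 + 14641 = 47621
ΣP(Q1 2008)·Q(Q1 2008) = 2783×10 + 70×8 + 225×8 + 317×6 + 1621×11 = 27830 + 560 + 1800 + 1902 + 17831 = 49923
Index = 47621 / 49923 × 100 = 95.3889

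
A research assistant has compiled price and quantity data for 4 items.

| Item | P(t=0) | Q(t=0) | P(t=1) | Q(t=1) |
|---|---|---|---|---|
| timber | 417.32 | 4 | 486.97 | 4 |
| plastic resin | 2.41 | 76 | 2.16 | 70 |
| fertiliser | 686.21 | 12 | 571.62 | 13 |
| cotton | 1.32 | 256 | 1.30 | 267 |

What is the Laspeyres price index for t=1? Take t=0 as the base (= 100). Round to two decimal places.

Laspeyres price index uses base-period quantities as weights.
ΣP(t=1)·Q(t=0) = 486.97×4 + 2.16×76 + 571.62×12 + 1.30×256 = 1947.88 + 164.16 + 6859.44 + 332.8 = 9304.28
ΣP(t=0)·Q(t=0) = 417.32×4 + 2.41×76 + 686.21×12 + 1.32×256 = 1669.28 + 183.16 + 8234.52 + 337.92 = 10424.88
Index = 9304.28 / 10424.88 × 100 = 89.2507

89.25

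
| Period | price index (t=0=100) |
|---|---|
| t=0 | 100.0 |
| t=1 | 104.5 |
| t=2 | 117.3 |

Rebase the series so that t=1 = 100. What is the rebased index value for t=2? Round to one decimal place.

112.2

Rebased(t=2) = 117.3 / 104.5 × 100 = 112.2488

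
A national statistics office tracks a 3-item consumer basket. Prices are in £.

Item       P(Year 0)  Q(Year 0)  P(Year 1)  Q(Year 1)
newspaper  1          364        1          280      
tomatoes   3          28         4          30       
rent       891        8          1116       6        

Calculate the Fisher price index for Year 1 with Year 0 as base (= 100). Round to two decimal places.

124.14

Laspeyres component (base-period weights):
ΣP(Year 1)Q(Year 0) = 1×364 + 4×28 + 1116×8 = 364 + 112 + 8928 = 9404
ΣP(Year 0)Q(Year 0) = 1×364 + 3×28 + 891×8 = 364 + 84 + 7128 = 7576
L = 9404 / 7576 × 100 = 124.1288
Paasche component (current-period weights):
ΣP(Year 1)Q(Year 1) = 1×280 + 4×30 + 1116×6 = 280 + 120 + 6696 = 7096
ΣP(Year 0)Q(Year 1) = 1×280 + 3×30 + 891×6 = 280 + 90 + 5346 = 5716
P = 7096 / 5716 × 100 = 124.1428
Fisher = √(L × P) = √(124.1288 × 124.1428) = 124.1358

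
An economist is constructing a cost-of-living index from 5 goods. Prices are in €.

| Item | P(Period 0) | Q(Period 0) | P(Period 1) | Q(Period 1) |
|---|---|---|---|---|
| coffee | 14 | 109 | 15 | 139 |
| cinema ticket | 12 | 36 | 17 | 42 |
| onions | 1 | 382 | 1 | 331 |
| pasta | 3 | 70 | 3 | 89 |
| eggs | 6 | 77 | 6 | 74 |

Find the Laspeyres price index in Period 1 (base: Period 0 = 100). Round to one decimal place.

109.6

Laspeyres price index uses base-period quantities as weights.
ΣP(Period 1)·Q(Period 0) = 15×109 + 17×36 + 1×382 + 3×70 + 6×77 = 1635 + 612 + 382 + 210 + 462 = 3301
ΣP(Period 0)·Q(Period 0) = 14×109 + 12×36 + 1×382 + 3×70 + 6×77 = 1526 + 432 + 382 + 210 + 462 = 3012
Index = 3301 / 3012 × 100 = 109.5950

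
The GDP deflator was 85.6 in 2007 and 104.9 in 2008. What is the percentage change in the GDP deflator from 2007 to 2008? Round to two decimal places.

Change = (104.9 − 85.6) / 85.6 × 100
       = 19.3 / 85.6 × 100 = 22.5467%

22.55%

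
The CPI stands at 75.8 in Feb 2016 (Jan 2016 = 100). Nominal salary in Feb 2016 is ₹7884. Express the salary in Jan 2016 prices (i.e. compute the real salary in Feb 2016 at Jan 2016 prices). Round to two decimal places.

10401.06

Real = Nominal ÷ (Index/100) = 7884 ÷ (75.8/100)
     = 7884 ÷ 0.758 = 10401.0554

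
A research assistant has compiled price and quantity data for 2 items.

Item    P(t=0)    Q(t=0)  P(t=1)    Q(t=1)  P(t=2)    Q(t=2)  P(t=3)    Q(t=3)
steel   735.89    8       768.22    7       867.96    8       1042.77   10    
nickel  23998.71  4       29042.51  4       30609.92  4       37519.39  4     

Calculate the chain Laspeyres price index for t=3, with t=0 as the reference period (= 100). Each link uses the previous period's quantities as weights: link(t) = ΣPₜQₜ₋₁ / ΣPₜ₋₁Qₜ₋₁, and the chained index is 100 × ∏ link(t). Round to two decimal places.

Link t=0→t=1:
ΣP(t=1)Q(t=0) = 768.22×8 + 29042.51×4 = 6145.76 + 116170.04 = 122315.8
ΣP(t=0)Q(t=0) = 735.89×8 + 23998.71×4 = 5887.12 + 95994.84 = 101881.96
link = 122315.8/101881.96 = 1.200564
Link t=1→t=2:
ΣP(t=2)Q(t=1) = 867.96×7 + 30609.92×4 = 6075.72 + 122439.68 = 128515.4
ΣP(t=1)Q(t=1) = 768.22×7 + 29042.51×4 = 5377.54 + 116170.04 = 121547.58
link = 128515.4/121547.58 = 1.057326
Link t=2→t=3:
ΣP(t=3)Q(t=2) = 1042.77×8 + 37519.39×4 = 8342.16 + 150077.56 = 158419.72
ΣP(t=2)Q(t=2) = 867.96×8 + 30609.92×4 = 6943.68 + 122439.68 = 129383.36
link = 158419.72/129383.36 = 1.224421
Chained index = 100 × 1.200564 × 1.057326 × 1.224421 = 155.4265

155.43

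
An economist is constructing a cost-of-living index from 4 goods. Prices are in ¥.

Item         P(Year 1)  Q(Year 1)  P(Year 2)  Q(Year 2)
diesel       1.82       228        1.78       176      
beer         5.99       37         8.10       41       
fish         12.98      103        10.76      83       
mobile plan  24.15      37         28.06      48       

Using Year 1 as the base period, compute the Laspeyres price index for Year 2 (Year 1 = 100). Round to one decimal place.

99.5

Laspeyres price index uses base-period quantities as weights.
ΣP(Year 2)·Q(Year 1) = 1.78×228 + 8.10×37 + 10.76×103 + 28.06×37 = 405.84 + 299.7 + 1108.28 + 1038.22 = 2852.04
ΣP(Year 1)·Q(Year 1) = 1.82×228 + 5.99×37 + 12.98×103 + 24.15×37 = 414.96 + 221.63 + 1336.94 + 893.55 = 2867.08
Index = 2852.04 / 2867.08 × 100 = 99.4754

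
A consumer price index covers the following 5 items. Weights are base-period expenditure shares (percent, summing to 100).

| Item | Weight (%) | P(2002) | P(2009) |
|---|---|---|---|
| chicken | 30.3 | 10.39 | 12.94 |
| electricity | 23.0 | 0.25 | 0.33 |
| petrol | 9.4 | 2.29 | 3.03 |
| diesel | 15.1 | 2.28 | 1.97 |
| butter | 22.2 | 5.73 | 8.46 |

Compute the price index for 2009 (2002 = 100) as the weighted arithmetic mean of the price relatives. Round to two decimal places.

126.36

chicken: 30.3 × (12.94/10.39) = 30.3 × 1.245428 = 37.7365
electricity: 23.0 × (0.33/0.25) = 23.0 × 1.320000 = 30.3600
petrol: 9.4 × (3.03/2.29) = 9.4 × 1.323144 = 12.4376
diesel: 15.1 × (1.97/2.28) = 15.1 × 0.864035 = 13.0469
butter: 22.2 × (8.46/5.73) = 22.2 × 1.476440 = 32.7770
Index = Σ wᵢ·(p₁ᵢ/p₀ᵢ) = 37.7365 + 30.3600 + 12.4376 + 13.0469 + 32.7770 = 126.3579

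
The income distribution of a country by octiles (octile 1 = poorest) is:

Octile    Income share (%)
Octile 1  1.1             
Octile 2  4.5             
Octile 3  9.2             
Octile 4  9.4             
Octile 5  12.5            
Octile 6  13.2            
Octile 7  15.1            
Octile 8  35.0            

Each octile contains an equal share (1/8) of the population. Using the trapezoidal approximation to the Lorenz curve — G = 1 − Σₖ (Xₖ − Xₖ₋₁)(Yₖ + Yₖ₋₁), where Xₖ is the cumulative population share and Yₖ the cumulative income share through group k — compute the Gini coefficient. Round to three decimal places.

0.382

Cumulative income shares Yₖ: 0.0110, 0.0560, 0.1480, 0.2420, 0.3670, 0.4990, 0.6500, 1.0000
Σ (Xₖ−Xₖ₋₁)(Yₖ+Yₖ₋₁) = (1/8)(0.0110+0.0000) + (1/8)(0.0560+0.0110) + (1/8)(0.1480+0.0560) + (1/8)(0.2420+0.1480) + (1/8)(0.3670+0.2420) + (1/8)(0.4990+0.3670) + (1/8)(0.6500+0.4990) + (1/8)(1.0000+0.6500)
  = 0.0014 + 0.0084 + 0.0255 + 0.0488 + 0.0761 + 0.1082 + 0.1436 + 0.2062 = 0.6182
G = 1 − 0.6182 = 0.3818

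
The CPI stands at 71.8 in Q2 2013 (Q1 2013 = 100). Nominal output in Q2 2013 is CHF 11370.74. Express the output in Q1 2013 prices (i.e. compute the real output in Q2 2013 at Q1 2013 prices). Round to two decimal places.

Real = Nominal ÷ (Index/100) = 11370.74 ÷ (71.8/100)
     = 11370.74 ÷ 0.718 = 15836.6852

15836.69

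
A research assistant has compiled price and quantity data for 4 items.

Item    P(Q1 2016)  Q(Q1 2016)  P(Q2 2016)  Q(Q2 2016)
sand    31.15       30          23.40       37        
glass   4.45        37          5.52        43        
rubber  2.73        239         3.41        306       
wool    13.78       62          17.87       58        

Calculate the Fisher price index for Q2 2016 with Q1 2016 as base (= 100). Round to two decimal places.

Laspeyres component (base-period weights):
ΣP(Q2 2016)Q(Q1 2016) = 23.40×30 + 5.52×37 + 3.41×239 + 17.87×62 = 702 + 204.24 + 814.99 + 1107.94 = 2829.17
ΣP(Q1 2016)Q(Q1 2016) = 31.15×30 + 4.45×37 + 2.73×239 + 13.78×62 = 934.5 + 164.65 + 652.47 + 854.36 = 2605.98
L = 2829.17 / 2605.98 × 100 = 108.5645
Paasche component (current-period weights):
ΣP(Q2 2016)Q(Q2 2016) = 23.40×37 + 5.52×43 + 3.41×306 + 17.87×58 = 865.8 + 237.36 + 1043.46 + 1036.46 = 3183.08
ΣP(Q1 2016)Q(Q2 2016) = 31.15×37 + 4.45×43 + 2.73×306 + 13.78×58 = 1152.55 + 191.35 + 835.38 + 799.24 = 2978.52
P = 3183.08 / 2978.52 × 100 = 106.8678
Fisher = √(L × P) = √(108.5645 × 106.8678) = 107.7128

107.71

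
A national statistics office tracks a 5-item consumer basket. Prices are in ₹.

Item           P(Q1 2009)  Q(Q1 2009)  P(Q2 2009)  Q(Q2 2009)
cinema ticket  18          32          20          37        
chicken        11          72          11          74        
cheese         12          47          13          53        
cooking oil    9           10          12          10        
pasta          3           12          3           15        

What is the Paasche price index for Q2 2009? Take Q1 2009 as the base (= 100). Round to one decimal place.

107.0

Paasche price index uses current-period quantities as weights.
ΣP(Q2 2009)·Q(Q2 2009) = 20×37 + 11×74 + 13×53 + 12×10 + 3×15 = 740 + 814 + 689 + 120 + 45 = 2408
ΣP(Q1 2009)·Q(Q2 2009) = 18×37 + 11×74 + 12×53 + 9×10 + 3×15 = 666 + 814 + 636 + 90 + 45 = 2251
Index = 2408 / 2251 × 100 = 106.9747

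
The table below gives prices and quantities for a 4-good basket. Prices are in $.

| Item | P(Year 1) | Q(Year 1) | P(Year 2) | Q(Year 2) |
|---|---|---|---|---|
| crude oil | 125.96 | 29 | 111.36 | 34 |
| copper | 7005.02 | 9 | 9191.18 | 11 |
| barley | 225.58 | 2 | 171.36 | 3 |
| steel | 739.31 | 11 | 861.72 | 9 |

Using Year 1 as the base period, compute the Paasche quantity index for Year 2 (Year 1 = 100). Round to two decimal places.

118.15

Paasche quantity index uses current-period prices as weights.
ΣP(Year 2)·Q(Year 2) = 111.36×34 + 9191.18×11 + 171.36×3 + 861.72×9 = 3786.24 + 101102.98 + 514.08 + 7755.48 = 113158.78
ΣP(Year 2)·Q(Year 1) = 111.36×29 + 9191.18×9 + 171.36×2 + 861.72×11 = 3229.44 + 82720.62 + 342.72 + 9478.92 = 95771.7
Index = 113158.78 / 95771.7 × 100 = 118.1547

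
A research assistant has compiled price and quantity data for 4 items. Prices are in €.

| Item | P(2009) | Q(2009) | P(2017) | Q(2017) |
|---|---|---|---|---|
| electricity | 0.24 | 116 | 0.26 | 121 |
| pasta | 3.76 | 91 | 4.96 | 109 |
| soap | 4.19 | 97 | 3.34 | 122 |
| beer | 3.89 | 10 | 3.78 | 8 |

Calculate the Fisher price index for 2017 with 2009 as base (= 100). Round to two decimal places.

Laspeyres component (base-period weights):
ΣP(2017)Q(2009) = 0.26×116 + 4.96×91 + 3.34×97 + 3.78×10 = 30.16 + 451.36 + 323.98 + 37.8 = 843.3
ΣP(2009)Q(2009) = 0.24×116 + 3.76×91 + 4.19×97 + 3.89×10 = 27.84 + 342.16 + 406.43 + 38.9 = 815.33
L = 843.3 / 815.33 × 100 = 103.4305
Paasche component (current-period weights):
ΣP(2017)Q(2017) = 0.26×121 + 4.96×109 + 3.34×122 + 3.78×8 = 31.46 + 540.64 + 407.48 + 30.24 = 1009.82
ΣP(2009)Q(2017) = 0.24×121 + 3.76×109 + 4.19×122 + 3.89×8 = 29.04 + 409.84 + 511.18 + 31.12 = 981.18
P = 1009.82 / 981.18 × 100 = 102.9189
Fisher = √(L × P) = √(103.4305 × 102.9189) = 103.1744

103.17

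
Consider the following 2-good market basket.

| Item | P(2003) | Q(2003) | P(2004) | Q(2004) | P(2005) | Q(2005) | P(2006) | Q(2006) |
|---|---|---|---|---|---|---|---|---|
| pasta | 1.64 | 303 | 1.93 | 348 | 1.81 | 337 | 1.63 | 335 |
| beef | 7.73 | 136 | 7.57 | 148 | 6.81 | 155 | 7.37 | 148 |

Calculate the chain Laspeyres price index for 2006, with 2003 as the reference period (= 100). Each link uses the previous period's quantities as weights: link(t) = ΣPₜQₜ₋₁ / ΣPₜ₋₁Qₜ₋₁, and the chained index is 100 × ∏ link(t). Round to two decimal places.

Link 2003→2004:
ΣP(2004)Q(2003) = 1.93×303 + 7.57×136 = 584.79 + 1029.52 = 1614.31
ΣP(2003)Q(2003) = 1.64×303 + 7.73×136 = 496.92 + 1051.28 = 1548.2
link = 1614.31/1548.2 = 1.042701
Link 2004→2005:
ΣP(2005)Q(2004) = 1.81×348 + 6.81×148 = 629.88 + 1007.88 = 1637.76
ΣP(2004)Q(2004) = 1.93×348 + 7.57×148 = 671.64 + 1120.36 = 1792
link = 1637.76/1792 = 0.913929
Link 2005→2006:
ΣP(2006)Q(2005) = 1.63×337 + 7.37×155 = 549.31 + 1142.35 = 1691.66
ΣP(2005)Q(2005) = 1.81×337 + 6.81×155 = 609.97 + 1055.55 = 1665.52
link = 1691.66/1665.52 = 1.015695
Chained index = 100 × 1.042701 × 0.913929 × 1.015695 = 96.7911

96.79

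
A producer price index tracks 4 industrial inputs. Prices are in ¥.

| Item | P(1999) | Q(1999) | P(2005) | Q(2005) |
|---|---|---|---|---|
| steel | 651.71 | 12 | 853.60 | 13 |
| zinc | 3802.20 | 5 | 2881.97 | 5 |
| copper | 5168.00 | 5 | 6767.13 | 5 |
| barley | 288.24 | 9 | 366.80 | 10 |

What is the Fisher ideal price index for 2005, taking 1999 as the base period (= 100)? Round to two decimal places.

111.96

Laspeyres component (base-period weights):
ΣP(2005)Q(1999) = 853.60×12 + 2881.97×5 + 6767.13×5 + 366.80×9 = 10243.2 + 14409.85 + 33835.65 + 3301.2 = 61789.9
ΣP(1999)Q(1999) = 651.71×12 + 3802.20×5 + 5168.00×5 + 288.24×9 = 7820.52 + 19011 + 25840 + 2594.16 = 55265.68
L = 61789.9 / 55265.68 × 100 = 111.8052
Paasche component (current-period weights):
ΣP(2005)Q(2005) = 853.60×13 + 2881.97×5 + 6767.13×5 + 366.80×10 = 11096.8 + 14409.85 + 33835.65 + 3668 = 63010.3
ΣP(1999)Q(2005) = 651.71×13 + 3802.20×5 + 5168.00×5 + 288.24×10 = 8472.23 + 19011 + 25840 + 2882.4 = 56205.63
P = 63010.3 / 56205.63 × 100 = 112.1067
Fisher = √(L × P) = √(111.8052 × 112.1067) = 111.9559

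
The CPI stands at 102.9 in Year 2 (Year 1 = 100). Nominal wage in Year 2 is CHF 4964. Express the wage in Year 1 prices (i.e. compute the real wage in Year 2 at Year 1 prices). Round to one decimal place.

4824.1

Real = Nominal ÷ (Index/100) = 4964 ÷ (102.9/100)
     = 4964 ÷ 1.029 = 4824.1011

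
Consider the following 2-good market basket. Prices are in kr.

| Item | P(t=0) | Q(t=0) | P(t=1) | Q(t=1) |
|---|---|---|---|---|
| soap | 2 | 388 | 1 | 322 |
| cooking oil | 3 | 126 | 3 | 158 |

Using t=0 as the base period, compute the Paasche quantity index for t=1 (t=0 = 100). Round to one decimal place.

Paasche quantity index uses current-period prices as weights.
ΣP(t=1)·Q(t=1) = 1×322 + 3×158 = 322 + 474 = 796
ΣP(t=1)·Q(t=0) = 1×388 + 3×126 = 388 + 378 = 766
Index = 796 / 766 × 100 = 103.9164

103.9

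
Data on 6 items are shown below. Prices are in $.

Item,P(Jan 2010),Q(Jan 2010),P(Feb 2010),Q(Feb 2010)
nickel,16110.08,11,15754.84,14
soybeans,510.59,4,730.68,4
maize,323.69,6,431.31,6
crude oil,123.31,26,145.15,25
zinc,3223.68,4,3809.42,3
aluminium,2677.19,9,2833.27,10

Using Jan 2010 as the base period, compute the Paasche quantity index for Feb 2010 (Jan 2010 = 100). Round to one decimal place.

120.7

Paasche quantity index uses current-period prices as weights.
ΣP(Feb 2010)·Q(Feb 2010) = 15754.84×14 + 730.68×4 + 431.31×6 + 145.15×25 + 3809.42×3 + 2833.27×10 = 220567.76 + 2922.72 + 2587.86 + 3628.75 + 11428.26 + 28332.7 = 269468.05
ΣP(Feb 2010)·Q(Jan 2010) = 15754.84×11 + 730.68×4 + 431.31×6 + 145.15×26 + 3809.42×4 + 2833.27×9 = 173303.24 + 2922.72 + 2587.86 + 3773.9 + 15237.68 + 25499.43 = 223324.83
Index = 269468.05 / 223324.83 × 100 = 120.6619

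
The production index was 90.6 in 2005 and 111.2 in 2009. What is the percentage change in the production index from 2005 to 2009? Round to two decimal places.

22.74%

Change = (111.2 − 90.6) / 90.6 × 100
       = 20.6 / 90.6 × 100 = 22.7373%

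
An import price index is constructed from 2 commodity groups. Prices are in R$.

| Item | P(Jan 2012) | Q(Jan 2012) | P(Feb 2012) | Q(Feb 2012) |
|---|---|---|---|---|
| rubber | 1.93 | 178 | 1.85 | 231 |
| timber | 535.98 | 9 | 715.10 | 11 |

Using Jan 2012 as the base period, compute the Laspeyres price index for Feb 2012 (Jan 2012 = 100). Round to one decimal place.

130.9

Laspeyres price index uses base-period quantities as weights.
ΣP(Feb 2012)·Q(Jan 2012) = 1.85×178 + 715.10×9 = 329.3 + 6435.9 = 6765.2
ΣP(Jan 2012)·Q(Jan 2012) = 1.93×178 + 535.98×9 = 343.54 + 4823.82 = 5167.36
Index = 6765.2 / 5167.36 × 100 = 130.9218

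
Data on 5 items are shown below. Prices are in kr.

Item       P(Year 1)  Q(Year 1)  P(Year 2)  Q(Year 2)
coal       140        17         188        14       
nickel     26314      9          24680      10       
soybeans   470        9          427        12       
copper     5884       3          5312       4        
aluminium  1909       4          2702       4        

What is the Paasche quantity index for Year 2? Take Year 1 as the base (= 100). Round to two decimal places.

112.00

Paasche quantity index uses current-period prices as weights.
ΣP(Year 2)·Q(Year 2) = 188×14 + 24680×10 + 427×12 + 5312×4 + 2702×4 = 2632 + 246800 + 5124 + 21248 + 10808 = 286612
ΣP(Year 2)·Q(Year 1) = 188×17 + 24680×9 + 427×9 + 5312×3 + 2702×4 = 3196 + 222120 + 3843 + 15936 + 10808 = 255903
Index = 286612 / 255903 × 100 = 112.0003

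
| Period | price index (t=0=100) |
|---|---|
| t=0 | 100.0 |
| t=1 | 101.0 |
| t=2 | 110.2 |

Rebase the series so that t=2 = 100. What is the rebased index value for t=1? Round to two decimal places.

Rebased(t=1) = 101.0 / 110.2 × 100 = 91.6515

91.65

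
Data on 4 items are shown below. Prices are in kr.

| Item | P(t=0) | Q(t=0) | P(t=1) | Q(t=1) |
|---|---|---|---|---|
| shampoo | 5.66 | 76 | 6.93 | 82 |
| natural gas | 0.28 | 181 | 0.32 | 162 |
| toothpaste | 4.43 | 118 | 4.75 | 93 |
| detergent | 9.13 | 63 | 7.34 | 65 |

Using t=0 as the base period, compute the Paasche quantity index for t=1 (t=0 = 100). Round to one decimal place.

95.7

Paasche quantity index uses current-period prices as weights.
ΣP(t=1)·Q(t=1) = 6.93×82 + 0.32×162 + 4.75×93 + 7.34×65 = 568.26 + 51.84 + 441.75 + 477.1 = 1538.95
ΣP(t=1)·Q(t=0) = 6.93×76 + 0.32×181 + 4.75×118 + 7.34×63 = 526.68 + 57.92 + 560.5 + 462.42 = 1607.52
Index = 1538.95 / 1607.52 × 100 = 95.7344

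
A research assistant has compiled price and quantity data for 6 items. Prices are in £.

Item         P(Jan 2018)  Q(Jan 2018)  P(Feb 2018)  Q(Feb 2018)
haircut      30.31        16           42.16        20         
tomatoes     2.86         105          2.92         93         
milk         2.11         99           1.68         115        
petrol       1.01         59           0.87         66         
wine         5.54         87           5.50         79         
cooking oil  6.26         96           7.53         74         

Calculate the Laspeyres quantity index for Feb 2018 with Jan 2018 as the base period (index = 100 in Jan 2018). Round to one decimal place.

Laspeyres quantity index uses base-period prices as weights.
ΣP(Jan 2018)·Q(Feb 2018) = 30.31×20 + 2.86×93 + 2.11×115 + 1.01×66 + 5.54×79 + 6.26×74 = 606.2 + 265.98 + 242.65 + 66.66 + 437.66 + 463.24 = 2082.39
ΣP(Jan 2018)·Q(Jan 2018) = 30.31×16 + 2.86×105 + 2.11×99 + 1.01×59 + 5.54×87 + 6.26×96 = 484.96 + 300.3 + 208.89 + 59.59 + 481.98 + 600.96 = 2136.68
Index = 2082.39 / 2136.68 × 100 = 97.4591

97.5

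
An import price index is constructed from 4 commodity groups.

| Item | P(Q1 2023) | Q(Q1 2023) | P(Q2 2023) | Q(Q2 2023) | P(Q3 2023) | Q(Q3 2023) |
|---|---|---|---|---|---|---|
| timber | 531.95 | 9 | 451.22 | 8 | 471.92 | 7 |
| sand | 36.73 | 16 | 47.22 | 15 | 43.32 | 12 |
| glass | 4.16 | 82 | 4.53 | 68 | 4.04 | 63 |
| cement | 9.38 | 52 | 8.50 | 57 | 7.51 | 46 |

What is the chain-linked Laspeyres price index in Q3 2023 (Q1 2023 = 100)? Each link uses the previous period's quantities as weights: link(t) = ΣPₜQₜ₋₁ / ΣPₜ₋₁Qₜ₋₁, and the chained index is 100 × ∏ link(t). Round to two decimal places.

Link Q1 2023→Q2 2023:
ΣP(Q2 2023)Q(Q1 2023) = 451.22×9 + 47.22×16 + 4.53×82 + 8.50×52 = 4060.98 + 755.52 + 371.46 + 442 = 5629.96
ΣP(Q1 2023)Q(Q1 2023) = 531.95×9 + 36.73×16 + 4.16×82 + 9.38×52 = 4787.55 + 587.68 + 341.12 + 487.76 = 6204.11
link = 5629.96/6204.11 = 0.907457
Link Q2 2023→Q3 2023:
ΣP(Q3 2023)Q(Q2 2023) = 471.92×8 + 43.32×15 + 4.04×68 + 7.51×57 = 3775.36 + 649.8 + 274.72 + 428.07 = 5127.95
ΣP(Q2 2023)Q(Q2 2023) = 451.22×8 + 47.22×15 + 4.53×68 + 8.50×57 = 3609.76 + 708.3 + 308.04 + 484.5 = 5110.6
link = 5127.95/5110.6 = 1.003395
Chained index = 100 × 0.907457 × 1.003395 = 91.0537

91.05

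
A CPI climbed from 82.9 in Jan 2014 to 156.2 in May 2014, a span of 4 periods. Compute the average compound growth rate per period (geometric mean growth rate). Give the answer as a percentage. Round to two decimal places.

17.16%

Growth factor = (156.2/82.9)^(1/4) = (1.884198)^(1/4) = 1.171606
Growth rate = 1.171606 − 1 = 0.171606 = 17.1606%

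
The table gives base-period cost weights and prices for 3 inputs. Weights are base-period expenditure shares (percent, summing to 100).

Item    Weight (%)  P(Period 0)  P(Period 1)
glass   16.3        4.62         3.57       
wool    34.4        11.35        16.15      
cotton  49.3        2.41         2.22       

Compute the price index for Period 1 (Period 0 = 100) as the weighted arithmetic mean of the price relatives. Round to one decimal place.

107.0

glass: 16.3 × (3.57/4.62) = 16.3 × 0.772727 = 12.5955
wool: 34.4 × (16.15/11.35) = 34.4 × 1.422907 = 48.9480
cotton: 49.3 × (2.22/2.41) = 49.3 × 0.921162 = 45.4133
Index = Σ wᵢ·(p₁ᵢ/p₀ᵢ) = 12.5955 + 48.9480 + 45.4133 = 106.9568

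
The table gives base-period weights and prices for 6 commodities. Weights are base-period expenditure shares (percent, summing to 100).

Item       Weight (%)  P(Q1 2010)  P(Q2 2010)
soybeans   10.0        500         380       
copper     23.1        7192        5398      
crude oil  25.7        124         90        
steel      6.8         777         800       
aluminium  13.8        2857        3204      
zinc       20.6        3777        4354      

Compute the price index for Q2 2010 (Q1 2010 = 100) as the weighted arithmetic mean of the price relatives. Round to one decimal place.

soybeans: 10.0 × (380/500) = 10.0 × 0.760000 = 7.6000
copper: 23.1 × (5398/7192) = 23.1 × 0.750556 = 17.3378
crude oil: 25.7 × (90/124) = 25.7 × 0.725806 = 18.6532
steel: 6.8 × (800/777) = 6.8 × 1.029601 = 7.0013
aluminium: 13.8 × (3204/2857) = 13.8 × 1.121456 = 15.4761
zinc: 20.6 × (4354/3777) = 20.6 × 1.152767 = 23.7470
Index = Σ wᵢ·(p₁ᵢ/p₀ᵢ) = 7.6000 + 17.3378 + 18.6532 + 7.0013 + 15.4761 + 23.7470 = 89.8154

89.8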